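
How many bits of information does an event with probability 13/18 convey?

Information content I(x) = -log₂(p(x))
I = -log₂(13/18) = -log₂(0.7222)
I = 0.4695 bits


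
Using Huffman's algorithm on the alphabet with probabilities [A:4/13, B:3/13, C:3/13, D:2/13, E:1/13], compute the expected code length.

Huffman tree construction:
Combine smallest probabilities repeatedly
Resulting codes:
  A: 11 (length 2)
  B: 00 (length 2)
  C: 01 (length 2)
  D: 101 (length 3)
  E: 100 (length 3)
Average length = Σ p(s) × length(s) = 2.2308 bits


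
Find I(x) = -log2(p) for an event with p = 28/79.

Information content I(x) = -log₂(p(x))
I = -log₂(28/79) = -log₂(0.3544)
I = 1.4964 bits


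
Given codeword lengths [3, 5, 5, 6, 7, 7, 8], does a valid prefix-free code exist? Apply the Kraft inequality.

Kraft inequality: Σ 2^(-l_i) ≤ 1 for prefix-free code
Calculating: 2^(-3) + 2^(-5) + 2^(-5) + 2^(-6) + 2^(-7) + 2^(-7) + 2^(-8)
= 0.125 + 0.03125 + 0.03125 + 0.015625 + 0.0078125 + 0.0078125 + 0.00390625
= 0.2227
Since 0.2227 ≤ 1, prefix-free code exists


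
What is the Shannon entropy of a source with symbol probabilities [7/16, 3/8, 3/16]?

H(X) = -Σ p(x) log₂ p(x)
  -7/16 × log₂(7/16) = 0.5218
  -3/8 × log₂(3/8) = 0.5306
  -3/16 × log₂(3/16) = 0.4528
H(X) = 1.5052 bits


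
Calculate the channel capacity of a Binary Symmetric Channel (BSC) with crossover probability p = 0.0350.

For BSC with error probability p:
C = 1 - H(p) where H(p) is binary entropy
H(0.0350) = -0.0350 × log₂(0.0350) - 0.9650 × log₂(0.9650)
H(p) = 0.2189
C = 1 - 0.2189 = 0.7811 bits/use


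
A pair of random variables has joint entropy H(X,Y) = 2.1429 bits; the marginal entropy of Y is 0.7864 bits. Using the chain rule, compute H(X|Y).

Chain rule: H(X,Y) = H(X|Y) + H(Y)
H(X|Y) = H(X,Y) - H(Y) = 2.1429 - 0.7864 = 1.3565 bits


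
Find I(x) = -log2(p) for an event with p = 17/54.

Information content I(x) = -log₂(p(x))
I = -log₂(17/54) = -log₂(0.3148)
I = 1.6674 bits


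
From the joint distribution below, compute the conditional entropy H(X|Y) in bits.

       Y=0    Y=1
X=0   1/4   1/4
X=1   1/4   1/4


H(X|Y) = Σ_y p(y) H(X|Y=y)
  p(Y=0) = 1/2, H(X|Y=0) = 1.0000
  p(Y=1) = 1/2, H(X|Y=1) = 1.0000
H(X|Y) = 0.5000×1.0000 + 0.5000×1.0000 = 1.0000 bits


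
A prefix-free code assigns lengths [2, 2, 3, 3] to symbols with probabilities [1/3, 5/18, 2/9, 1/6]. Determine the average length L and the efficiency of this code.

Average length L = Σ p_i × l_i = 2.3889 bits
Entropy H = 1.9547 bits
Efficiency η = H/L × 100% = 81.82%


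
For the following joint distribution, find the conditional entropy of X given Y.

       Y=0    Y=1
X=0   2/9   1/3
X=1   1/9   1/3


H(X|Y) = Σ_y p(y) H(X|Y=y)
  p(Y=0) = 1/3, H(X|Y=0) = 0.9183
  p(Y=1) = 2/3, H(X|Y=1) = 1.0000
H(X|Y) = 0.3333×0.9183 + 0.6667×1.0000 = 0.9728 bits


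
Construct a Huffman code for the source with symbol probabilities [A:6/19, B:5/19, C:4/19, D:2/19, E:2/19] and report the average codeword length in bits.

Huffman tree construction:
Combine smallest probabilities repeatedly
Resulting codes:
  A: 11 (length 2)
  B: 10 (length 2)
  C: 00 (length 2)
  D: 010 (length 3)
  E: 011 (length 3)
Average length = Σ p(s) × length(s) = 2.2105 bits


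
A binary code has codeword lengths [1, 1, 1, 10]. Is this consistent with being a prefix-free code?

Kraft inequality: Σ 2^(-l_i) ≤ 1 for prefix-free code
Calculating: 2^(-1) + 2^(-1) + 2^(-1) + 2^(-10)
= 0.5 + 0.5 + 0.5 + 0.0009765625
= 1.5010
Since 1.5010 > 1, prefix-free code does not exist


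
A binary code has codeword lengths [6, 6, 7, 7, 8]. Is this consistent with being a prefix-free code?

Kraft inequality: Σ 2^(-l_i) ≤ 1 for prefix-free code
Calculating: 2^(-6) + 2^(-6) + 2^(-7) + 2^(-7) + 2^(-8)
= 0.015625 + 0.015625 + 0.0078125 + 0.0078125 + 0.00390625
= 0.0508
Since 0.0508 ≤ 1, prefix-free code exists


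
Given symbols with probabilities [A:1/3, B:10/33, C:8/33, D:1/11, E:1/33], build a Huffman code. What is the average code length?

Huffman tree construction:
Combine smallest probabilities repeatedly
Resulting codes:
  A: 11 (length 2)
  B: 10 (length 2)
  C: 01 (length 2)
  D: 001 (length 3)
  E: 000 (length 3)
Average length = Σ p(s) × length(s) = 2.1212 bits


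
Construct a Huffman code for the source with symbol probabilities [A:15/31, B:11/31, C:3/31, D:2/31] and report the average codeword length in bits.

Huffman tree construction:
Combine smallest probabilities repeatedly
Resulting codes:
  A: 0 (length 1)
  B: 11 (length 2)
  C: 101 (length 3)
  D: 100 (length 3)
Average length = Σ p(s) × length(s) = 1.6774 bits


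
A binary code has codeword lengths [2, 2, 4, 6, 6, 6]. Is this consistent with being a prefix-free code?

Kraft inequality: Σ 2^(-l_i) ≤ 1 for prefix-free code
Calculating: 2^(-2) + 2^(-2) + 2^(-4) + 2^(-6) + 2^(-6) + 2^(-6)
= 0.25 + 0.25 + 0.0625 + 0.015625 + 0.015625 + 0.015625
= 0.6094
Since 0.6094 ≤ 1, prefix-free code exists


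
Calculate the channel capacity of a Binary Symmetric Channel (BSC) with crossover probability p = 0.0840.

For BSC with error probability p:
C = 1 - H(p) where H(p) is binary entropy
H(0.0840) = -0.0840 × log₂(0.0840) - 0.9160 × log₂(0.9160)
H(p) = 0.4161
C = 1 - 0.4161 = 0.5839 bits/use


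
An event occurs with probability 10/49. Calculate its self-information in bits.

Information content I(x) = -log₂(p(x))
I = -log₂(10/49) = -log₂(0.2041)
I = 2.2928 bits


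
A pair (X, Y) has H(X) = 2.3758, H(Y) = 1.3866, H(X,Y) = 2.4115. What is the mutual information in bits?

I(X;Y) = H(X) + H(Y) - H(X,Y)
I(X;Y) = 2.3758 + 1.3866 - 2.4115 = 1.3509 bits


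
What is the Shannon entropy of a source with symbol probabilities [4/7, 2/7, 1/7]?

H(X) = -Σ p(x) log₂ p(x)
  -4/7 × log₂(4/7) = 0.4613
  -2/7 × log₂(2/7) = 0.5164
  -1/7 × log₂(1/7) = 0.4011
H(X) = 1.3788 bits


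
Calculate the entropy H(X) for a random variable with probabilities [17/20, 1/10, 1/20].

H(X) = -Σ p(x) log₂ p(x)
  -17/20 × log₂(17/20) = 0.1993
  -1/10 × log₂(1/10) = 0.3322
  -1/20 × log₂(1/20) = 0.2161
H(X) = 0.7476 bits


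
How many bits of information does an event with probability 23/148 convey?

Information content I(x) = -log₂(p(x))
I = -log₂(23/148) = -log₂(0.1554)
I = 2.6859 bits


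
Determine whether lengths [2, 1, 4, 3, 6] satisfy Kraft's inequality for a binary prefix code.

Kraft inequality: Σ 2^(-l_i) ≤ 1 for prefix-free code
Calculating: 2^(-2) + 2^(-1) + 2^(-4) + 2^(-3) + 2^(-6)
= 0.25 + 0.5 + 0.0625 + 0.125 + 0.015625
= 0.9531
Since 0.9531 ≤ 1, prefix-free code exists


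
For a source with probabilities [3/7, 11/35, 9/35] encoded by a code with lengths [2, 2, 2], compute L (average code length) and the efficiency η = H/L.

Average length L = Σ p_i × l_i = 2.0000 bits
Entropy H = 1.5525 bits
Efficiency η = H/L × 100% = 77.63%


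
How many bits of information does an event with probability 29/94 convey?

Information content I(x) = -log₂(p(x))
I = -log₂(29/94) = -log₂(0.3085)
I = 1.6966 bits


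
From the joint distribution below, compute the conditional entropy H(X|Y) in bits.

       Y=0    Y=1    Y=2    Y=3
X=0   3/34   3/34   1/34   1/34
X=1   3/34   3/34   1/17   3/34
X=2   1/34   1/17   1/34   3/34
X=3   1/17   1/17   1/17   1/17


H(X|Y) = Σ_y p(y) H(X|Y=y)
  p(Y=0) = 9/34, H(X|Y=0) = 1.8911
  p(Y=1) = 5/17, H(X|Y=1) = 1.9710
  p(Y=2) = 3/17, H(X|Y=2) = 1.9183
  p(Y=3) = 9/34, H(X|Y=3) = 1.8911
H(X|Y) = 0.2647×1.8911 + 0.2941×1.9710 + 0.1765×1.9183 + 0.2647×1.8911 = 1.9194 bits


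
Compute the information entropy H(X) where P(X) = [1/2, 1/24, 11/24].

H(X) = -Σ p(x) log₂ p(x)
  -1/2 × log₂(1/2) = 0.5000
  -1/24 × log₂(1/24) = 0.1910
  -11/24 × log₂(11/24) = 0.5159
H(X) = 1.2069 bits


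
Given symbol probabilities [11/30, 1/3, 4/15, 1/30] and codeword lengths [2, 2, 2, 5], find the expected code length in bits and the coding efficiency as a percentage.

Average length L = Σ p_i × l_i = 2.1000 bits
Entropy H = 1.7311 bits
Efficiency η = H/L × 100% = 82.43%


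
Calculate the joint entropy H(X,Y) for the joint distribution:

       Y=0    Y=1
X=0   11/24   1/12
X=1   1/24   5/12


H(X,Y) = -Σ p(x,y) log₂ p(x,y)
  p(0,0)=11/24: -0.4583 × log₂(0.4583) = 0.5159
  p(0,1)=1/12: -0.0833 × log₂(0.0833) = 0.2987
  p(1,0)=1/24: -0.0417 × log₂(0.0417) = 0.1910
  p(1,1)=5/12: -0.4167 × log₂(0.4167) = 0.5263
H(X,Y) = 1.5319 bits


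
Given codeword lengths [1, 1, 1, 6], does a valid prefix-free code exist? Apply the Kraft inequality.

Kraft inequality: Σ 2^(-l_i) ≤ 1 for prefix-free code
Calculating: 2^(-1) + 2^(-1) + 2^(-1) + 2^(-6)
= 0.5 + 0.5 + 0.5 + 0.015625
= 1.5156
Since 1.5156 > 1, prefix-free code does not exist


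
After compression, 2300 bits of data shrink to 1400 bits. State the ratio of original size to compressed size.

Compression ratio = Original / Compressed
= 2300 / 1400 = 1.64:1


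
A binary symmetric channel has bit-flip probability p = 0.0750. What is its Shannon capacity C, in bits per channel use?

For BSC with error probability p:
C = 1 - H(p) where H(p) is binary entropy
H(0.0750) = -0.0750 × log₂(0.0750) - 0.9250 × log₂(0.9250)
H(p) = 0.3843
C = 1 - 0.3843 = 0.6157 bits/use


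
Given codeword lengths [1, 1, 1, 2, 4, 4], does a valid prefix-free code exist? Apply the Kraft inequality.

Kraft inequality: Σ 2^(-l_i) ≤ 1 for prefix-free code
Calculating: 2^(-1) + 2^(-1) + 2^(-1) + 2^(-2) + 2^(-4) + 2^(-4)
= 0.5 + 0.5 + 0.5 + 0.25 + 0.0625 + 0.0625
= 1.8750
Since 1.8750 > 1, prefix-free code does not exist


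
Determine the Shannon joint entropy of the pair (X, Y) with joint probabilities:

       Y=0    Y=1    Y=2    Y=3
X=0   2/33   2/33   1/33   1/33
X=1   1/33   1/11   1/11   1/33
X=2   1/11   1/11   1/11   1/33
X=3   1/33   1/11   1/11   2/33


H(X,Y) = -Σ p(x,y) log₂ p(x,y)
  p(0,0)=2/33: -0.0606 × log₂(0.0606) = 0.2451
  p(0,1)=2/33: -0.0606 × log₂(0.0606) = 0.2451
  p(0,2)=1/33: -0.0303 × log₂(0.0303) = 0.1529
  p(0,3)=1/33: -0.0303 × log₂(0.0303) = 0.1529
  p(1,0)=1/33: -0.0303 × log₂(0.0303) = 0.1529
  p(1,1)=1/11: -0.0909 × log₂(0.0909) = 0.3145
  p(1,2)=1/11: -0.0909 × log₂(0.0909) = 0.3145
  p(1,3)=1/33: -0.0303 × log₂(0.0303) = 0.1529
  p(2,0)=1/11: -0.0909 × log₂(0.0909) = 0.3145
  p(2,1)=1/11: -0.0909 × log₂(0.0909) = 0.3145
  p(2,2)=1/11: -0.0909 × log₂(0.0909) = 0.3145
  p(2,3)=1/33: -0.0303 × log₂(0.0303) = 0.1529
  p(3,0)=1/33: -0.0303 × log₂(0.0303) = 0.1529
  p(3,1)=1/11: -0.0909 × log₂(0.0909) = 0.3145
  p(3,2)=1/11: -0.0909 × log₂(0.0909) = 0.3145
  p(3,3)=2/33: -0.0606 × log₂(0.0606) = 0.2451
H(X,Y) = 3.8540 bits


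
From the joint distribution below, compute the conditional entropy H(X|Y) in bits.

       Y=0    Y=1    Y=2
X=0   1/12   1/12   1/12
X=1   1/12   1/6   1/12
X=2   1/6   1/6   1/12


H(X|Y) = Σ_y p(y) H(X|Y=y)
  p(Y=0) = 1/3, H(X|Y=0) = 1.5000
  p(Y=1) = 5/12, H(X|Y=1) = 1.5219
  p(Y=2) = 1/4, H(X|Y=2) = 1.5850
H(X|Y) = 0.3333×1.5000 + 0.4167×1.5219 + 0.2500×1.5850 = 1.5304 bits


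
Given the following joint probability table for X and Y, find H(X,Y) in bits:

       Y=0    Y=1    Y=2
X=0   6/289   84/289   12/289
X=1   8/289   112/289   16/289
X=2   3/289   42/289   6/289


H(X,Y) = -Σ p(x,y) log₂ p(x,y)
  p(0,0)=6/289: -0.0208 × log₂(0.0208) = 0.1161
  p(0,1)=84/289: -0.2907 × log₂(0.2907) = 0.5181
  p(0,2)=12/289: -0.0415 × log₂(0.0415) = 0.1906
  p(1,0)=8/289: -0.0277 × log₂(0.0277) = 0.1433
  p(1,1)=112/289: -0.3875 × log₂(0.3875) = 0.5300
  p(1,2)=16/289: -0.0554 × log₂(0.0554) = 0.2311
  p(2,0)=3/289: -0.0104 × log₂(0.0104) = 0.0684
  p(2,1)=42/289: -0.1453 × log₂(0.1453) = 0.4044
  p(2,2)=6/289: -0.0208 × log₂(0.0208) = 0.1161
H(X,Y) = 2.3180 bits


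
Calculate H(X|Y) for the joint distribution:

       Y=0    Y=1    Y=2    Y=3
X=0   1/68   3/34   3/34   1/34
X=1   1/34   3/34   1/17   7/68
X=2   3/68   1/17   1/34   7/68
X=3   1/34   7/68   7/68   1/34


H(X|Y) = Σ_y p(y) H(X|Y=y)
  p(Y=0) = 2/17, H(X|Y=0) = 1.9056
  p(Y=1) = 23/68, H(X|Y=1) = 1.9726
  p(Y=2) = 19/68, H(X|Y=2) = 1.8710
  p(Y=3) = 9/34, H(X|Y=3) = 1.7642
H(X|Y) = 0.1176×1.9056 + 0.3382×1.9726 + 0.2794×1.8710 + 0.2647×1.7642 = 1.8812 bits


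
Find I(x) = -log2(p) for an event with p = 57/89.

Information content I(x) = -log₂(p(x))
I = -log₂(57/89) = -log₂(0.6404)
I = 0.6428 bits


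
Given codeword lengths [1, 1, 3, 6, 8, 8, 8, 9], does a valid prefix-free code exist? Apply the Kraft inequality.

Kraft inequality: Σ 2^(-l_i) ≤ 1 for prefix-free code
Calculating: 2^(-1) + 2^(-1) + 2^(-3) + 2^(-6) + 2^(-8) + 2^(-8) + 2^(-8) + 2^(-9)
= 0.5 + 0.5 + 0.125 + 0.015625 + 0.00390625 + 0.00390625 + 0.00390625 + 0.001953125
= 1.1543
Since 1.1543 > 1, prefix-free code does not exist


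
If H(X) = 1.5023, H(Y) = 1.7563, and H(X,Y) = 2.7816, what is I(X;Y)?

I(X;Y) = H(X) + H(Y) - H(X,Y)
I(X;Y) = 1.5023 + 1.7563 - 2.7816 = 0.477 bits


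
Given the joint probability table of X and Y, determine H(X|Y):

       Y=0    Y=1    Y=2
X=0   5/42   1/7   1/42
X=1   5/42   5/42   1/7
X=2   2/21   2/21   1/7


H(X|Y) = Σ_y p(y) H(X|Y=y)
  p(Y=0) = 1/3, H(X|Y=0) = 1.5774
  p(Y=1) = 5/14, H(X|Y=1) = 1.5656
  p(Y=2) = 13/42, H(X|Y=2) = 1.3143
H(X|Y) = 0.3333×1.5774 + 0.3571×1.5656 + 0.3095×1.3143 = 1.4918 bits


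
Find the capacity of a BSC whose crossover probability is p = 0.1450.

For BSC with error probability p:
C = 1 - H(p) where H(p) is binary entropy
H(0.1450) = -0.1450 × log₂(0.1450) - 0.8550 × log₂(0.8550)
H(p) = 0.5972
C = 1 - 0.5972 = 0.4028 bits/use


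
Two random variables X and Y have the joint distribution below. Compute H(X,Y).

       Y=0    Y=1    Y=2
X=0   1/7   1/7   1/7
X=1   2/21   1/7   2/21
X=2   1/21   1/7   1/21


H(X,Y) = -Σ p(x,y) log₂ p(x,y)
  p(0,0)=1/7: -0.1429 × log₂(0.1429) = 0.4011
  p(0,1)=1/7: -0.1429 × log₂(0.1429) = 0.4011
  p(0,2)=1/7: -0.1429 × log₂(0.1429) = 0.4011
  p(1,0)=2/21: -0.0952 × log₂(0.0952) = 0.3231
  p(1,1)=1/7: -0.1429 × log₂(0.1429) = 0.4011
  p(1,2)=2/21: -0.0952 × log₂(0.0952) = 0.3231
  p(2,0)=1/21: -0.0476 × log₂(0.0476) = 0.2092
  p(2,1)=1/7: -0.1429 × log₂(0.1429) = 0.4011
  p(2,2)=1/21: -0.0476 × log₂(0.0476) = 0.2092
H(X,Y) = 3.0697 bits


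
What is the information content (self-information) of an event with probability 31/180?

Information content I(x) = -log₂(p(x))
I = -log₂(31/180) = -log₂(0.1722)
I = 2.5377 bits


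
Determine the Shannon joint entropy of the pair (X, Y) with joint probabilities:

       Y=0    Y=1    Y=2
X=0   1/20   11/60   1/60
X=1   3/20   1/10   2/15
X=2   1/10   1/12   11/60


H(X,Y) = -Σ p(x,y) log₂ p(x,y)
  p(0,0)=1/20: -0.0500 × log₂(0.0500) = 0.2161
  p(0,1)=11/60: -0.1833 × log₂(0.1833) = 0.4487
  p(0,2)=1/60: -0.0167 × log₂(0.0167) = 0.0984
  p(1,0)=3/20: -0.1500 × log₂(0.1500) = 0.4105
  p(1,1)=1/10: -0.1000 × log₂(0.1000) = 0.3322
  p(1,2)=2/15: -0.1333 × log₂(0.1333) = 0.3876
  p(2,0)=1/10: -0.1000 × log₂(0.1000) = 0.3322
  p(2,1)=1/12: -0.0833 × log₂(0.0833) = 0.2987
  p(2,2)=11/60: -0.1833 × log₂(0.1833) = 0.4487
H(X,Y) = 2.9732 bits


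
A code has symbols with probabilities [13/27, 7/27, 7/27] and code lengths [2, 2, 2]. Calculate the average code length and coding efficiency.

Average length L = Σ p_i × l_i = 2.0000 bits
Entropy H = 1.5175 bits
Efficiency η = H/L × 100% = 75.88%


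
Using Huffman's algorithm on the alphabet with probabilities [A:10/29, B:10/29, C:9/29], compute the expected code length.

Huffman tree construction:
Combine smallest probabilities repeatedly
Resulting codes:
  A: 11 (length 2)
  B: 0 (length 1)
  C: 10 (length 2)
Average length = Σ p(s) × length(s) = 1.6552 bits


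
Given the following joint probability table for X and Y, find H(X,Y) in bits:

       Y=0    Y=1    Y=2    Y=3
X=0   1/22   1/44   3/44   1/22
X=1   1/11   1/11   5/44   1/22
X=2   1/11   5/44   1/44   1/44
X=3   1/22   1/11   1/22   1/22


H(X,Y) = -Σ p(x,y) log₂ p(x,y)
  p(0,0)=1/22: -0.0455 × log₂(0.0455) = 0.2027
  p(0,1)=1/44: -0.0227 × log₂(0.0227) = 0.1241
  p(0,2)=3/44: -0.0682 × log₂(0.0682) = 0.2642
  p(0,3)=1/22: -0.0455 × log₂(0.0455) = 0.2027
  p(1,0)=1/11: -0.0909 × log₂(0.0909) = 0.3145
  p(1,1)=1/11: -0.0909 × log₂(0.0909) = 0.3145
  p(1,2)=5/44: -0.1136 × log₂(0.1136) = 0.3565
  p(1,3)=1/22: -0.0455 × log₂(0.0455) = 0.2027
  p(2,0)=1/11: -0.0909 × log₂(0.0909) = 0.3145
  p(2,1)=5/44: -0.1136 × log₂(0.1136) = 0.3565
  p(2,2)=1/44: -0.0227 × log₂(0.0227) = 0.1241
  p(2,3)=1/44: -0.0227 × log₂(0.0227) = 0.1241
  p(3,0)=1/22: -0.0455 × log₂(0.0455) = 0.2027
  p(3,1)=1/11: -0.0909 × log₂(0.0909) = 0.3145
  p(3,2)=1/22: -0.0455 × log₂(0.0455) = 0.2027
  p(3,3)=1/22: -0.0455 × log₂(0.0455) = 0.2027
H(X,Y) = 3.8237 bits


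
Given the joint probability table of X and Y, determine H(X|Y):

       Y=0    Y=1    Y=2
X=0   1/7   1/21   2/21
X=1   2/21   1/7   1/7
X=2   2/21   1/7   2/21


H(X|Y) = Σ_y p(y) H(X|Y=y)
  p(Y=0) = 1/3, H(X|Y=0) = 1.5567
  p(Y=1) = 1/3, H(X|Y=1) = 1.4488
  p(Y=2) = 1/3, H(X|Y=2) = 1.5567
H(X|Y) = 0.3333×1.5567 + 0.3333×1.4488 + 0.3333×1.5567 = 1.5207 bits


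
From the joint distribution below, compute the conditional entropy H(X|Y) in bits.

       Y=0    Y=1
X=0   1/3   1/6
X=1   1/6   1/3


H(X|Y) = Σ_y p(y) H(X|Y=y)
  p(Y=0) = 1/2, H(X|Y=0) = 0.9183
  p(Y=1) = 1/2, H(X|Y=1) = 0.9183
H(X|Y) = 0.5000×0.9183 + 0.5000×0.9183 = 0.9183 bits


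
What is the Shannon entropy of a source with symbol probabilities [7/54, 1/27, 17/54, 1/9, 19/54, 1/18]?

H(X) = -Σ p(x) log₂ p(x)
  -7/54 × log₂(7/54) = 0.3821
  -1/27 × log₂(1/27) = 0.1761
  -17/54 × log₂(17/54) = 0.5249
  -1/9 × log₂(1/9) = 0.3522
  -19/54 × log₂(19/54) = 0.5302
  -1/18 × log₂(1/18) = 0.2317
H(X) = 2.1972 bits


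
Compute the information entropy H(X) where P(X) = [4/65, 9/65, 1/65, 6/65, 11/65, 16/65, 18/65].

H(X) = -Σ p(x) log₂ p(x)
  -4/65 × log₂(4/65) = 0.2475
  -9/65 × log₂(9/65) = 0.3950
  -1/65 × log₂(1/65) = 0.0927
  -6/65 × log₂(6/65) = 0.3173
  -11/65 × log₂(11/65) = 0.4337
  -16/65 × log₂(16/65) = 0.4978
  -18/65 × log₂(18/65) = 0.5130
H(X) = 2.4970 bits


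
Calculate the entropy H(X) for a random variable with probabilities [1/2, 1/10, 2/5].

H(X) = -Σ p(x) log₂ p(x)
  -1/2 × log₂(1/2) = 0.5000
  -1/10 × log₂(1/10) = 0.3322
  -2/5 × log₂(2/5) = 0.5288
H(X) = 1.3610 bits


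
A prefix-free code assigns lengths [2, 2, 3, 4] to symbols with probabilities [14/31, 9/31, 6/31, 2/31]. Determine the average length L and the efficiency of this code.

Average length L = Σ p_i × l_i = 2.3226 bits
Entropy H = 1.7496 bits
Efficiency η = H/L × 100% = 75.33%


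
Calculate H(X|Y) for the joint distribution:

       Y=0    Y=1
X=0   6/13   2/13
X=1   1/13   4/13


H(X|Y) = Σ_y p(y) H(X|Y=y)
  p(Y=0) = 7/13, H(X|Y=0) = 0.5917
  p(Y=1) = 6/13, H(X|Y=1) = 0.9183
H(X|Y) = 0.5385×0.5917 + 0.4615×0.9183 = 0.7424 bits


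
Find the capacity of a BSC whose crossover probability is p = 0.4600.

For BSC with error probability p:
C = 1 - H(p) where H(p) is binary entropy
H(0.4600) = -0.4600 × log₂(0.4600) - 0.5400 × log₂(0.5400)
H(p) = 0.9954
C = 1 - 0.9954 = 0.0046 bits/use


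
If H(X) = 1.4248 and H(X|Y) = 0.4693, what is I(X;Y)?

I(X;Y) = H(X) - H(X|Y)
I(X;Y) = 1.4248 - 0.4693 = 0.9555 bits


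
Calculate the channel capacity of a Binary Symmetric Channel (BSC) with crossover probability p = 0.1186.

For BSC with error probability p:
C = 1 - H(p) where H(p) is binary entropy
H(0.1186) = -0.1186 × log₂(0.1186) - 0.8814 × log₂(0.8814)
H(p) = 0.5253
C = 1 - 0.5253 = 0.4747 bits/use


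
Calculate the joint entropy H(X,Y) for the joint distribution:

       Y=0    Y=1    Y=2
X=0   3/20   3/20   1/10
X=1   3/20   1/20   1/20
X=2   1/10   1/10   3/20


H(X,Y) = -Σ p(x,y) log₂ p(x,y)
  p(0,0)=3/20: -0.1500 × log₂(0.1500) = 0.4105
  p(0,1)=3/20: -0.1500 × log₂(0.1500) = 0.4105
  p(0,2)=1/10: -0.1000 × log₂(0.1000) = 0.3322
  p(1,0)=3/20: -0.1500 × log₂(0.1500) = 0.4105
  p(1,1)=1/20: -0.0500 × log₂(0.0500) = 0.2161
  p(1,2)=1/20: -0.0500 × log₂(0.0500) = 0.2161
  p(2,0)=1/10: -0.1000 × log₂(0.1000) = 0.3322
  p(2,1)=1/10: -0.1000 × log₂(0.1000) = 0.3322
  p(2,2)=3/20: -0.1500 × log₂(0.1500) = 0.4105
H(X,Y) = 3.0710 bits


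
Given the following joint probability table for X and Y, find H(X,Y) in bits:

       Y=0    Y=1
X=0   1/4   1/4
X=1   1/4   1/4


H(X,Y) = -Σ p(x,y) log₂ p(x,y)
  p(0,0)=1/4: -0.2500 × log₂(0.2500) = 0.5000
  p(0,1)=1/4: -0.2500 × log₂(0.2500) = 0.5000
  p(1,0)=1/4: -0.2500 × log₂(0.2500) = 0.5000
  p(1,1)=1/4: -0.2500 × log₂(0.2500) = 0.5000
H(X,Y) = 2.0000 bits


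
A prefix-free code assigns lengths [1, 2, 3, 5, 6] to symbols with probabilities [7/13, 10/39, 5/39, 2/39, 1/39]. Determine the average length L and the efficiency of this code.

Average length L = Σ p_i × l_i = 1.8462 bits
Entropy H = 1.7196 bits
Efficiency η = H/L × 100% = 93.14%


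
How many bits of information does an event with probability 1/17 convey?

Information content I(x) = -log₂(p(x))
I = -log₂(1/17) = -log₂(0.0588)
I = 4.0875 bits


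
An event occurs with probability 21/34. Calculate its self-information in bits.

Information content I(x) = -log₂(p(x))
I = -log₂(21/34) = -log₂(0.6176)
I = 0.6951 bits


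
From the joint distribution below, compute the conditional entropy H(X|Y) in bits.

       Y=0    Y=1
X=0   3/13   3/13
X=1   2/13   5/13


H(X|Y) = Σ_y p(y) H(X|Y=y)
  p(Y=0) = 5/13, H(X|Y=0) = 0.9710
  p(Y=1) = 8/13, H(X|Y=1) = 0.9544
H(X|Y) = 0.3846×0.9710 + 0.6154×0.9544 = 0.9608 bits


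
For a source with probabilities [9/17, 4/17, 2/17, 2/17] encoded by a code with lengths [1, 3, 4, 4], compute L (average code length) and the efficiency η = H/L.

Average length L = Σ p_i × l_i = 2.1765 bits
Entropy H = 1.7034 bits
Efficiency η = H/L × 100% = 78.26%


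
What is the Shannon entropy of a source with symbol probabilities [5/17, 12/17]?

H(X) = -Σ p(x) log₂ p(x)
  -5/17 × log₂(5/17) = 0.5193
  -12/17 × log₂(12/17) = 0.3547
H(X) = 0.8740 bits


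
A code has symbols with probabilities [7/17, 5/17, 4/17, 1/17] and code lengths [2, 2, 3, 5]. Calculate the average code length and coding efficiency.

Average length L = Σ p_i × l_i = 2.4118 bits
Entropy H = 1.7780 bits
Efficiency η = H/L × 100% = 73.72%


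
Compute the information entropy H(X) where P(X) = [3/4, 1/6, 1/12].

H(X) = -Σ p(x) log₂ p(x)
  -3/4 × log₂(3/4) = 0.3113
  -1/6 × log₂(1/6) = 0.4308
  -1/12 × log₂(1/12) = 0.2987
H(X) = 1.0409 bits


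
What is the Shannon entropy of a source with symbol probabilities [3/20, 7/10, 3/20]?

H(X) = -Σ p(x) log₂ p(x)
  -3/20 × log₂(3/20) = 0.4105
  -7/10 × log₂(7/10) = 0.3602
  -3/20 × log₂(3/20) = 0.4105
H(X) = 1.1813 bits


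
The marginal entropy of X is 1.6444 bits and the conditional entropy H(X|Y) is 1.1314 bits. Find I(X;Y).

I(X;Y) = H(X) - H(X|Y)
I(X;Y) = 1.6444 - 1.1314 = 0.513 bits


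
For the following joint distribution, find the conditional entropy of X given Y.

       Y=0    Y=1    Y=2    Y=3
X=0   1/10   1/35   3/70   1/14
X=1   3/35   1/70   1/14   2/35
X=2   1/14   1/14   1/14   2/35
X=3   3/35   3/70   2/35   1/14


H(X|Y) = Σ_y p(y) H(X|Y=y)
  p(Y=0) = 12/35, H(X|Y=0) = 1.9899
  p(Y=1) = 11/70, H(X|Y=1) = 1.7899
  p(Y=2) = 17/70, H(X|Y=2) = 1.9713
  p(Y=3) = 9/35, H(X|Y=3) = 1.9911
H(X|Y) = 0.3429×1.9899 + 0.1571×1.7899 + 0.2429×1.9713 + 0.2571×1.9911 = 1.9543 bits


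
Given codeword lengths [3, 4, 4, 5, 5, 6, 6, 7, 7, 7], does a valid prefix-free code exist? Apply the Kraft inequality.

Kraft inequality: Σ 2^(-l_i) ≤ 1 for prefix-free code
Calculating: 2^(-3) + 2^(-4) + 2^(-4) + 2^(-5) + 2^(-5) + 2^(-6) + 2^(-6) + 2^(-7) + 2^(-7) + 2^(-7)
= 0.125 + 0.0625 + 0.0625 + 0.03125 + 0.03125 + 0.015625 + 0.015625 + 0.0078125 + 0.0078125 + 0.0078125
= 0.3672
Since 0.3672 ≤ 1, prefix-free code exists


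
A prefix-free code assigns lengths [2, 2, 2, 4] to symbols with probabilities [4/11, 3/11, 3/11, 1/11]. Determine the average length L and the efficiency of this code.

Average length L = Σ p_i × l_i = 2.1818 bits
Entropy H = 1.8676 bits
Efficiency η = H/L × 100% = 85.60%


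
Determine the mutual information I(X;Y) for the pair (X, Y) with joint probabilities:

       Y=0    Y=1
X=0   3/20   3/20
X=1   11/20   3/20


H(X) = 0.8813, H(Y) = 0.8813, H(X,Y) = 1.7060
I(X;Y) = H(X) + H(Y) - H(X,Y) = 0.0566 bits


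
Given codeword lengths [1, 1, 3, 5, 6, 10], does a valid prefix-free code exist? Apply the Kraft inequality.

Kraft inequality: Σ 2^(-l_i) ≤ 1 for prefix-free code
Calculating: 2^(-1) + 2^(-1) + 2^(-3) + 2^(-5) + 2^(-6) + 2^(-10)
= 0.5 + 0.5 + 0.125 + 0.03125 + 0.015625 + 0.0009765625
= 1.1729
Since 1.1729 > 1, prefix-free code does not exist


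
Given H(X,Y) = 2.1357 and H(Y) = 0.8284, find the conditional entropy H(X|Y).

Chain rule: H(X,Y) = H(X|Y) + H(Y)
H(X|Y) = H(X,Y) - H(Y) = 2.1357 - 0.8284 = 1.3073 bits


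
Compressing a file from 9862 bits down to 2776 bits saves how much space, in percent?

Space savings = (1 - Compressed/Original) × 100%
= (1 - 2776/9862) × 100%
= 71.85%


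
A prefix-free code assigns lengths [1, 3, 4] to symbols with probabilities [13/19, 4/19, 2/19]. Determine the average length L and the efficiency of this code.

Average length L = Σ p_i × l_i = 1.7368 bits
Entropy H = 1.1897 bits
Efficiency η = H/L × 100% = 68.50%


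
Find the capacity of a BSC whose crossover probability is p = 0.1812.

For BSC with error probability p:
C = 1 - H(p) where H(p) is binary entropy
H(0.1812) = -0.1812 × log₂(0.1812) - 0.8188 × log₂(0.8188)
H(p) = 0.6827
C = 1 - 0.6827 = 0.3173 bits/use


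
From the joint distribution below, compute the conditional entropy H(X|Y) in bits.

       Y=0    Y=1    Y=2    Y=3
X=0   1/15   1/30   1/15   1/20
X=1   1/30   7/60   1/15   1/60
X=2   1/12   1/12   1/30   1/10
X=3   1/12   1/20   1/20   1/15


H(X|Y) = Σ_y p(y) H(X|Y=y)
  p(Y=0) = 4/15, H(X|Y=0) = 1.9238
  p(Y=1) = 17/60, H(X|Y=1) = 1.8512
  p(Y=2) = 13/60, H(X|Y=2) = 1.9501
  p(Y=3) = 7/30, H(X|Y=3) = 1.7885
H(X|Y) = 0.2667×1.9238 + 0.2833×1.8512 + 0.2167×1.9501 + 0.2333×1.7885 = 1.8773 bits


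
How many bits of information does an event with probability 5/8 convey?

Information content I(x) = -log₂(p(x))
I = -log₂(5/8) = -log₂(0.6250)
I = 0.6781 bits


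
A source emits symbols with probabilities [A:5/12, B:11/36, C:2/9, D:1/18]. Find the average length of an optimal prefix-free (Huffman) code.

Huffman tree construction:
Combine smallest probabilities repeatedly
Resulting codes:
  A: 0 (length 1)
  B: 11 (length 2)
  C: 101 (length 3)
  D: 100 (length 3)
Average length = Σ p(s) × length(s) = 1.8611 bits


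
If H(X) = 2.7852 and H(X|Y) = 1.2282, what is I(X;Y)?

I(X;Y) = H(X) - H(X|Y)
I(X;Y) = 2.7852 - 1.2282 = 1.557 bits


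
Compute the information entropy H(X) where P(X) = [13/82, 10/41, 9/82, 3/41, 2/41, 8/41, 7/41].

H(X) = -Σ p(x) log₂ p(x)
  -13/82 × log₂(13/82) = 0.4212
  -10/41 × log₂(10/41) = 0.4965
  -9/82 × log₂(9/82) = 0.3499
  -3/41 × log₂(3/41) = 0.2760
  -2/41 × log₂(2/41) = 0.2126
  -8/41 × log₂(8/41) = 0.4600
  -7/41 × log₂(7/41) = 0.4354
H(X) = 2.6516 bits


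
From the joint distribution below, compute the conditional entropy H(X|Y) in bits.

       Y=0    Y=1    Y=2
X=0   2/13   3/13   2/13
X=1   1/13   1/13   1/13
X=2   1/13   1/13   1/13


H(X|Y) = Σ_y p(y) H(X|Y=y)
  p(Y=0) = 4/13, H(X|Y=0) = 1.5000
  p(Y=1) = 5/13, H(X|Y=1) = 1.3710
  p(Y=2) = 4/13, H(X|Y=2) = 1.5000
H(X|Y) = 0.3077×1.5000 + 0.3846×1.3710 + 0.3077×1.5000 = 1.4504 bits


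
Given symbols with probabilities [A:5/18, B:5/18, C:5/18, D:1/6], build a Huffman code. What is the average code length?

Huffman tree construction:
Combine smallest probabilities repeatedly
Resulting codes:
  A: 01 (length 2)
  B: 10 (length 2)
  C: 11 (length 2)
  D: 00 (length 2)
Average length = Σ p(s) × length(s) = 2.0000 bits


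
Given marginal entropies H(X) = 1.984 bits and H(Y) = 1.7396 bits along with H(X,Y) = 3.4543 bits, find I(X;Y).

I(X;Y) = H(X) + H(Y) - H(X,Y)
I(X;Y) = 1.984 + 1.7396 - 3.4543 = 0.2693 bits


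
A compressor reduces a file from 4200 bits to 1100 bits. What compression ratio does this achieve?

Compression ratio = Original / Compressed
= 4200 / 1100 = 3.82:1


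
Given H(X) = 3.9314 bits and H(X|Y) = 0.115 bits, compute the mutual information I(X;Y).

I(X;Y) = H(X) - H(X|Y)
I(X;Y) = 3.9314 - 0.115 = 3.8164 bits


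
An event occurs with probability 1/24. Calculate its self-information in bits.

Information content I(x) = -log₂(p(x))
I = -log₂(1/24) = -log₂(0.0417)
I = 4.5850 bits


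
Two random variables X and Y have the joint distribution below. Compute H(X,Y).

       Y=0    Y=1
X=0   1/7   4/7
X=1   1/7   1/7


H(X,Y) = -Σ p(x,y) log₂ p(x,y)
  p(0,0)=1/7: -0.1429 × log₂(0.1429) = 0.4011
  p(0,1)=4/7: -0.5714 × log₂(0.5714) = 0.4613
  p(1,0)=1/7: -0.1429 × log₂(0.1429) = 0.4011
  p(1,1)=1/7: -0.1429 × log₂(0.1429) = 0.4011
H(X,Y) = 1.6645 bits


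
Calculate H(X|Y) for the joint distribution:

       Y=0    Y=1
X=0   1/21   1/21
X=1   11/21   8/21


H(X|Y) = Σ_y p(y) H(X|Y=y)
  p(Y=0) = 4/7, H(X|Y=0) = 0.4138
  p(Y=1) = 3/7, H(X|Y=1) = 0.5033
H(X|Y) = 0.5714×0.4138 + 0.4286×0.5033 = 0.4521 bits


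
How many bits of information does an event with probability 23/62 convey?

Information content I(x) = -log₂(p(x))
I = -log₂(23/62) = -log₂(0.3710)
I = 1.4306 bits


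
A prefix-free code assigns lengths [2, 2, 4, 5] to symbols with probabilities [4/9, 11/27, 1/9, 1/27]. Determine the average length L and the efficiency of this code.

Average length L = Σ p_i × l_i = 2.3333 bits
Entropy H = 1.5761 bits
Efficiency η = H/L × 100% = 67.55%


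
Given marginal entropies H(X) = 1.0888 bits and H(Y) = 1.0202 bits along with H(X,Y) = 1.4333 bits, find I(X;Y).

I(X;Y) = H(X) + H(Y) - H(X,Y)
I(X;Y) = 1.0888 + 1.0202 - 1.4333 = 0.6757 bits


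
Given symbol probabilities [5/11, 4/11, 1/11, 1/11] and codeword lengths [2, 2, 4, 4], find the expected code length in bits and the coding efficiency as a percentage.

Average length L = Σ p_i × l_i = 2.3636 bits
Entropy H = 1.6767 bits
Efficiency η = H/L × 100% = 70.94%


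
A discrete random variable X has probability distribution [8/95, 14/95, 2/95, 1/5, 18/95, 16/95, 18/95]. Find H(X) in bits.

H(X) = -Σ p(x) log₂ p(x)
  -8/95 × log₂(8/95) = 0.3006
  -14/95 × log₂(14/95) = 0.4071
  -2/95 × log₂(2/95) = 0.1173
  -1/5 × log₂(1/5) = 0.4644
  -18/95 × log₂(18/95) = 0.4547
  -16/95 × log₂(16/95) = 0.4328
  -18/95 × log₂(18/95) = 0.4547
H(X) = 2.6316 bits


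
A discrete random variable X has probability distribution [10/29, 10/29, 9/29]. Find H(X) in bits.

H(X) = -Σ p(x) log₂ p(x)
  -10/29 × log₂(10/29) = 0.5297
  -10/29 × log₂(10/29) = 0.5297
  -9/29 × log₂(9/29) = 0.5239
H(X) = 1.5832 bits


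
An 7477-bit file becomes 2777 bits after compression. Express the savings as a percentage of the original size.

Space savings = (1 - Compressed/Original) × 100%
= (1 - 2777/7477) × 100%
= 62.86%


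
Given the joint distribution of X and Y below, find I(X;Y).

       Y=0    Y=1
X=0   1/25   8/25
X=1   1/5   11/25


H(X) = 0.9427, H(Y) = 0.7950, H(X,Y) = 1.6973
I(X;Y) = H(X) + H(Y) - H(X,Y) = 0.0404 bits


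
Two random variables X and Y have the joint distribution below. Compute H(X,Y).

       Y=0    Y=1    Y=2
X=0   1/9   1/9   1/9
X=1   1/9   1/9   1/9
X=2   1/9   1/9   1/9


H(X,Y) = -Σ p(x,y) log₂ p(x,y)
  p(0,0)=1/9: -0.1111 × log₂(0.1111) = 0.3522
  p(0,1)=1/9: -0.1111 × log₂(0.1111) = 0.3522
  p(0,2)=1/9: -0.1111 × log₂(0.1111) = 0.3522
  p(1,0)=1/9: -0.1111 × log₂(0.1111) = 0.3522
  p(1,1)=1/9: -0.1111 × log₂(0.1111) = 0.3522
  p(1,2)=1/9: -0.1111 × log₂(0.1111) = 0.3522
  p(2,0)=1/9: -0.1111 × log₂(0.1111) = 0.3522
  p(2,1)=1/9: -0.1111 × log₂(0.1111) = 0.3522
  p(2,2)=1/9: -0.1111 × log₂(0.1111) = 0.3522
H(X,Y) = 3.1699 bits


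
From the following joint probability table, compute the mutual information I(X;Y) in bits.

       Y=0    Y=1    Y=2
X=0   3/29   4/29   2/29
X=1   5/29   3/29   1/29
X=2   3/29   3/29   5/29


H(X) = 1.5782, H(Y) = 1.5727, H(X,Y) = 3.0566
I(X;Y) = H(X) + H(Y) - H(X,Y) = 0.0943 bits


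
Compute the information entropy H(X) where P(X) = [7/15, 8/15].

H(X) = -Σ p(x) log₂ p(x)
  -7/15 × log₂(7/15) = 0.5131
  -8/15 × log₂(8/15) = 0.4837
H(X) = 0.9968 bits


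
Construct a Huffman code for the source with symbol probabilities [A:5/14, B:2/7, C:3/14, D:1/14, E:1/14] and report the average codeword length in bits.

Huffman tree construction:
Combine smallest probabilities repeatedly
Resulting codes:
  A: 11 (length 2)
  B: 10 (length 2)
  C: 01 (length 2)
  D: 000 (length 3)
  E: 001 (length 3)
Average length = Σ p(s) × length(s) = 2.1429 bits


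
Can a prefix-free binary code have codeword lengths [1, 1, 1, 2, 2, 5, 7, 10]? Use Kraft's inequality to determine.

Kraft inequality: Σ 2^(-l_i) ≤ 1 for prefix-free code
Calculating: 2^(-1) + 2^(-1) + 2^(-1) + 2^(-2) + 2^(-2) + 2^(-5) + 2^(-7) + 2^(-10)
= 0.5 + 0.5 + 0.5 + 0.25 + 0.25 + 0.03125 + 0.0078125 + 0.0009765625
= 2.0400
Since 2.0400 > 1, prefix-free code does not exist


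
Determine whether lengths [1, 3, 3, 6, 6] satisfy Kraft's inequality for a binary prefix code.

Kraft inequality: Σ 2^(-l_i) ≤ 1 for prefix-free code
Calculating: 2^(-1) + 2^(-3) + 2^(-3) + 2^(-6) + 2^(-6)
= 0.5 + 0.125 + 0.125 + 0.015625 + 0.015625
= 0.7812
Since 0.7812 ≤ 1, prefix-free code exists


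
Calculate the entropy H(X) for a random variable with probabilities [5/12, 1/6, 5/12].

H(X) = -Σ p(x) log₂ p(x)
  -5/12 × log₂(5/12) = 0.5263
  -1/6 × log₂(1/6) = 0.4308
  -5/12 × log₂(5/12) = 0.5263
H(X) = 1.4834 bits


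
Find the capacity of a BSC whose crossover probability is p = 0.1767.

For BSC with error probability p:
C = 1 - H(p) where H(p) is binary entropy
H(0.1767) = -0.1767 × log₂(0.1767) - 0.8233 × log₂(0.8233)
H(p) = 0.6728
C = 1 - 0.6728 = 0.3272 bits/use


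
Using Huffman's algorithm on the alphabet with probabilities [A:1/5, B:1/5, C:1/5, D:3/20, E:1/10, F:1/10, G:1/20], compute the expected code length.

Huffman tree construction:
Combine smallest probabilities repeatedly
Resulting codes:
  A: 111 (length 3)
  B: 00 (length 2)
  C: 01 (length 2)
  D: 101 (length 3)
  E: 1101 (length 4)
  F: 100 (length 3)
  G: 1100 (length 4)
Average length = Σ p(s) × length(s) = 2.7500 bits


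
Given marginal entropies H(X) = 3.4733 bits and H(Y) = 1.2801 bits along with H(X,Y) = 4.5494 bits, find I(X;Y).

I(X;Y) = H(X) + H(Y) - H(X,Y)
I(X;Y) = 3.4733 + 1.2801 - 4.5494 = 0.204 bits


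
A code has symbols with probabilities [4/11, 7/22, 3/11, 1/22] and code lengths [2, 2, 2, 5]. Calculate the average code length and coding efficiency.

Average length L = Σ p_i × l_i = 2.1364 bits
Entropy H = 1.7703 bits
Efficiency η = H/L × 100% = 82.86%


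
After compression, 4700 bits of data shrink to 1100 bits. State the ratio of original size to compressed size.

Compression ratio = Original / Compressed
= 4700 / 1100 = 4.27:1


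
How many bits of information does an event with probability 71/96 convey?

Information content I(x) = -log₂(p(x))
I = -log₂(71/96) = -log₂(0.7396)
I = 0.4352 bits


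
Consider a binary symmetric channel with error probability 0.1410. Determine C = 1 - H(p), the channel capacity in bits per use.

For BSC with error probability p:
C = 1 - H(p) where H(p) is binary entropy
H(0.1410) = -0.1410 × log₂(0.1410) - 0.8590 × log₂(0.8590)
H(p) = 0.5869
C = 1 - 0.5869 = 0.4131 bits/use


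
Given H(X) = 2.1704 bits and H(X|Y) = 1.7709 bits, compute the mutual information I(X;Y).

I(X;Y) = H(X) - H(X|Y)
I(X;Y) = 2.1704 - 1.7709 = 0.3995 bits


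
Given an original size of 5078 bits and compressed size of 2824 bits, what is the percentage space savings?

Space savings = (1 - Compressed/Original) × 100%
= (1 - 2824/5078) × 100%
= 44.39%


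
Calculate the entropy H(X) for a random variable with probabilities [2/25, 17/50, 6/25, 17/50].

H(X) = -Σ p(x) log₂ p(x)
  -2/25 × log₂(2/25) = 0.2915
  -17/50 × log₂(17/50) = 0.5292
  -6/25 × log₂(6/25) = 0.4941
  -17/50 × log₂(17/50) = 0.5292
H(X) = 1.8440 bits


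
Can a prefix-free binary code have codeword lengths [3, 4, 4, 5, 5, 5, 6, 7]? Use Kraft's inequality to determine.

Kraft inequality: Σ 2^(-l_i) ≤ 1 for prefix-free code
Calculating: 2^(-3) + 2^(-4) + 2^(-4) + 2^(-5) + 2^(-5) + 2^(-5) + 2^(-6) + 2^(-7)
= 0.125 + 0.0625 + 0.0625 + 0.03125 + 0.03125 + 0.03125 + 0.015625 + 0.0078125
= 0.3672
Since 0.3672 ≤ 1, prefix-free code exists


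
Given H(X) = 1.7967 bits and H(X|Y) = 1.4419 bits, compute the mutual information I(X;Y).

I(X;Y) = H(X) - H(X|Y)
I(X;Y) = 1.7967 - 1.4419 = 0.3548 bits


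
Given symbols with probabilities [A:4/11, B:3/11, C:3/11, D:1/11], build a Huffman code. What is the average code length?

Huffman tree construction:
Combine smallest probabilities repeatedly
Resulting codes:
  A: 11 (length 2)
  B: 01 (length 2)
  C: 10 (length 2)
  D: 00 (length 2)
Average length = Σ p(s) × length(s) = 2.0000 bits


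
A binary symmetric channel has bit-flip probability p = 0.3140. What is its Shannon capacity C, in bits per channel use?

For BSC with error probability p:
C = 1 - H(p) where H(p) is binary entropy
H(0.3140) = -0.3140 × log₂(0.3140) - 0.6860 × log₂(0.6860)
H(p) = 0.8977
C = 1 - 0.8977 = 0.1023 bits/use


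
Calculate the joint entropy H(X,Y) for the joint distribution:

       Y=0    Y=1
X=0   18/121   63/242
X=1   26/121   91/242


H(X,Y) = -Σ p(x,y) log₂ p(x,y)
  p(0,0)=18/121: -0.1488 × log₂(0.1488) = 0.4089
  p(0,1)=63/242: -0.2603 × log₂(0.2603) = 0.5055
  p(1,0)=26/121: -0.2149 × log₂(0.2149) = 0.4767
  p(1,1)=91/242: -0.3760 × log₂(0.3760) = 0.5306
H(X,Y) = 1.9217 bits


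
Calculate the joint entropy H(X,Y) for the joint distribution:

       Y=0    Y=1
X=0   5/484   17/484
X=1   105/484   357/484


H(X,Y) = -Σ p(x,y) log₂ p(x,y)
  p(0,0)=5/484: -0.0103 × log₂(0.0103) = 0.0682
  p(0,1)=17/484: -0.0351 × log₂(0.0351) = 0.1697
  p(1,0)=105/484: -0.2169 × log₂(0.2169) = 0.4783
  p(1,1)=357/484: -0.7376 × log₂(0.7376) = 0.3239
H(X,Y) = 1.0400 bits


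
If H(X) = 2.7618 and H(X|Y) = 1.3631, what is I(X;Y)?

I(X;Y) = H(X) - H(X|Y)
I(X;Y) = 2.7618 - 1.3631 = 1.3987 bits


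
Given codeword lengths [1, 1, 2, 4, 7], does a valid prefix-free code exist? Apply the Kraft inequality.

Kraft inequality: Σ 2^(-l_i) ≤ 1 for prefix-free code
Calculating: 2^(-1) + 2^(-1) + 2^(-2) + 2^(-4) + 2^(-7)
= 0.5 + 0.5 + 0.25 + 0.0625 + 0.0078125
= 1.3203
Since 1.3203 > 1, prefix-free code does not exist


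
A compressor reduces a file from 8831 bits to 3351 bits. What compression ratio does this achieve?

Compression ratio = Original / Compressed
= 8831 / 3351 = 2.64:1


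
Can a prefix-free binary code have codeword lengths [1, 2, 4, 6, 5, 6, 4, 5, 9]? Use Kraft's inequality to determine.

Kraft inequality: Σ 2^(-l_i) ≤ 1 for prefix-free code
Calculating: 2^(-1) + 2^(-2) + 2^(-4) + 2^(-6) + 2^(-5) + 2^(-6) + 2^(-4) + 2^(-5) + 2^(-9)
= 0.5 + 0.25 + 0.0625 + 0.015625 + 0.03125 + 0.015625 + 0.0625 + 0.03125 + 0.001953125
= 0.9707
Since 0.9707 ≤ 1, prefix-free code exists
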